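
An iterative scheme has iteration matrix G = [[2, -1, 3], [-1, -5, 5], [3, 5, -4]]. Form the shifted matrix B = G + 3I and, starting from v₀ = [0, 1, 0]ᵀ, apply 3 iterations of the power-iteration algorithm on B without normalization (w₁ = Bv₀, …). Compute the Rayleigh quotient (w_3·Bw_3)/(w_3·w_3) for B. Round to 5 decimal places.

-6.70489

B = G + 3I has rows (5, -1, 3); (-1, -2, 5); (3, 5, -1)
w1 = Bv₀ = (5·0 + (-1)·1 + 3·0; (-1)·0 + (-2)·1 + 5·0; 3·0 + 5·1 + (-1)·0) = (-1, -2, 5)
w2 = Bw1 = (5·(-1) + (-1)·(-2) + 3·5; (-1)·(-1) + (-2)·(-2) + 5·5; 3·(-1) + 5·(-2) + (-1)·5) = (12, 30, -18)
w3 = Bw2 = (-24, -162, 204)
Bw3 = (654, 1368, -1086)
w3·Bw3 = -458856; w3·w3 = 68436; μ ≈ -458856/68436 = -6.70489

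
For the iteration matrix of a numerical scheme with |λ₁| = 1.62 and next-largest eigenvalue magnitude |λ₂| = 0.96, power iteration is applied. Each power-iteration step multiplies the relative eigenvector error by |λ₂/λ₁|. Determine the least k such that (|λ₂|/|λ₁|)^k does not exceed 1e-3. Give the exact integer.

|λ₂/λ₁| = 0.96/1.62 = 0.59259
Need k ≥ ln(1e-3) / ln(0.59259) = -6.9078 / -0.5232 ≈ 13.202
Smallest integer k satisfying the bound: 14

14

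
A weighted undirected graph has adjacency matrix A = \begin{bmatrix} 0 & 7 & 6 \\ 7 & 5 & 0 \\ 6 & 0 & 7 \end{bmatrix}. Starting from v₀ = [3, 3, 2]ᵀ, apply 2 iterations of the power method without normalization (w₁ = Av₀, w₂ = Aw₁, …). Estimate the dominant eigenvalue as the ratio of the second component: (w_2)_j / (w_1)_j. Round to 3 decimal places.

11.417

w1 = Av₀ = (0·3 + 7·3 + 6·2; 7·3 + 5·3 + 0·2; 6·3 + 0·3 + 7·2) = (33, 36, 32)
w2 = Aw1 = (0·33 + 7·36 + 6·32; 7·33 + 5·36 + 0·32; 6·33 + 0·36 + 7·32) = (444, 411, 422)
Ratio at component: 411 / 36 = 11.417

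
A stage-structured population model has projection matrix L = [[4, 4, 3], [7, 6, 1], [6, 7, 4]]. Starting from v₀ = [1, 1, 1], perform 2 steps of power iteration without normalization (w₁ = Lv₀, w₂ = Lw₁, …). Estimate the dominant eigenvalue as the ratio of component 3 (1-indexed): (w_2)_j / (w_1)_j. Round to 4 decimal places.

w1 = Lv₀ = (11, 14, 17)
w2 = Lw1 = (151, 178, 232)
Ratio at component: 232 / 17 = 13.6471

13.6471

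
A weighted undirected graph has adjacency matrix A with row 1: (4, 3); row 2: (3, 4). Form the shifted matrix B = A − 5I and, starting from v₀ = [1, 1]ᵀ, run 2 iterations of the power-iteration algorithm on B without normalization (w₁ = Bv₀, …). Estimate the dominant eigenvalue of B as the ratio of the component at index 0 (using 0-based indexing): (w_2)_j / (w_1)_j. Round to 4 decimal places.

2.0000

B = A − 5I has rows (-1, 3); (3, -1)
w1 = Bv₀ = (2, 2)
w2 = Bw1 = (4, 4)
Ratio: 4/2 = 2.0000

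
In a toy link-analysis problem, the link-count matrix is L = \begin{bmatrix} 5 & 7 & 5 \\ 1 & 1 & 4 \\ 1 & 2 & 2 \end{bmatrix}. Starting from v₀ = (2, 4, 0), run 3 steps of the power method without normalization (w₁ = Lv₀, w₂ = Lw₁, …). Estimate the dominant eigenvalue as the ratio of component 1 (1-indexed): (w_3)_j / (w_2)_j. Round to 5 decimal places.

w1 = Lv₀ = (38, 6, 10)
w2 = Lw1 = (282, 84, 70)
w3 = Lw2 = (2348, 646, 590)
Ratio at component: 2348 / 282 = 8.32624

8.32624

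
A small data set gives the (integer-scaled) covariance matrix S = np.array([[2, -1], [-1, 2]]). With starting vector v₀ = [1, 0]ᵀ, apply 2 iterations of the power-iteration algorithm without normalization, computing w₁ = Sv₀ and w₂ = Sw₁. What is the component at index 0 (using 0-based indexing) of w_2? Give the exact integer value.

w1 = Sv₀ = (2·1 + (-1)·0; (-1)·1 + 2·0) = (2, -1)
w2 = Sw1 = (2·2 + (-1)·(-1); (-1)·2 + 2·(-1)) = (5, -4)
The requested component of w2 is 5.

5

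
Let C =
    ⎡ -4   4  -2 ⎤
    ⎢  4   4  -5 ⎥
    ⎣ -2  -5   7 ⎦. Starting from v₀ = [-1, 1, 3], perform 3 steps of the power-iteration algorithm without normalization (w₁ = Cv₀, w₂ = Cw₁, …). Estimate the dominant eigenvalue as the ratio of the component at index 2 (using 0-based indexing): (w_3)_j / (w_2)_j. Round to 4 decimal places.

w1 = Cv₀ = ((-4)·(-1) + 4·1 + (-2)·3; 4·(-1) + 4·1 + (-5)·3; (-2)·(-1) + (-5)·1 + 7·3) = (2, -15, 18)
w2 = Cw1 = ((-4)·2 + 4·(-15) + (-2)·18; 4·2 + 4·(-15) + (-5)·18; (-2)·2 + (-5)·(-15) + 7·18) = (-104, -142, 197)
w3 = Cw2 = (-546, -1969, 2297)
Ratio at component: 2297 / 197 = 11.6599

11.6599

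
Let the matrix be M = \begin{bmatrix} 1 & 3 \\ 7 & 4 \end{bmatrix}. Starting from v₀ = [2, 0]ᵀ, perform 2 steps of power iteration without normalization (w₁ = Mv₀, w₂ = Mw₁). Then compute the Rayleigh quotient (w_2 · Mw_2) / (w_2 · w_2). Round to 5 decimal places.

7.65594

w1 = Mv₀ = (1·2 + 3·0; 7·2 + 4·0) = (2, 14)
w2 = Mw1 = (1·2 + 3·14; 7·2 + 4·14) = (44, 70)
Mw2 = (254, 588)
w2·Mw2 = 44·254 + 70·588 = 52336; w2·w2 = 44·44 + 70·70 = 6836
λ ≈ 52336/6836 = 7.65594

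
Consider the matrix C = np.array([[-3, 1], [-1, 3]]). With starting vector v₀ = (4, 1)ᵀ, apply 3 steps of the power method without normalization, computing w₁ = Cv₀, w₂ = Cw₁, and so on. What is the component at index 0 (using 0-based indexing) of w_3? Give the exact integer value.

-88

w1 = Cv₀ = ((-3)·4 + 1·1; (-1)·4 + 3·1) = (-11, -1)
w2 = Cw1 = ((-3)·(-11) + 1·(-1); (-1)·(-11) + 3·(-1)) = (32, 8)
w3 = Cw2 = (-88, -8)
The requested component of w3 is -88.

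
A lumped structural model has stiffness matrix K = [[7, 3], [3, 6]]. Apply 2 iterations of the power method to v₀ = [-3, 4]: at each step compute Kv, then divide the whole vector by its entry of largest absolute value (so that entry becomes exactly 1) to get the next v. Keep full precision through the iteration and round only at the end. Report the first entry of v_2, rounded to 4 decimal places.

Kv0 = (-9.00000, 15.00000); divide by 15.00000 → v1 = (-0.60000, 1.00000)
Kv1 = (-1.20000, 4.20000); divide by 4.20000 → v2 = (-0.28571, 1.00000)
Requested entry of v2: -18/63 = -0.2857

-0.2857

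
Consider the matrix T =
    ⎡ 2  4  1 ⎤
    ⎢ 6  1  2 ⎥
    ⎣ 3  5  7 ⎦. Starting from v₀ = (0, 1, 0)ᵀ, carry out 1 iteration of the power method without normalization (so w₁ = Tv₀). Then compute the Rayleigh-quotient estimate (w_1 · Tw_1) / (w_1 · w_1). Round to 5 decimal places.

8.64286

w1 = Tv₀ = (2·0 + 4·1 + 1·0; 6·0 + 1·1 + 2·0; 3·0 + 5·1 + 7·0) = (4, 1, 5)
Tw1 = (17, 35, 52)
w1·Tw1 = 4·17 + 1·35 + 5·52 = 363; w1·w1 = 4·4 + 1·1 + 5·5 = 42
λ ≈ 363/42 = 8.64286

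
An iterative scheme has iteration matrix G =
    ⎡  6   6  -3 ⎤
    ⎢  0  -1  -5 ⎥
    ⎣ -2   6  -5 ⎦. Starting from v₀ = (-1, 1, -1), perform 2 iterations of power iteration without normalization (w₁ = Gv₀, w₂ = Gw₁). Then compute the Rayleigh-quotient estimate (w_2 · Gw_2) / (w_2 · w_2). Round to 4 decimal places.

w1 = Gv₀ = (3, 4, 13)
w2 = Gw1 = (3, -69, -47)
Gw2 = (-255, 304, -185)
w2·Gw2 = 3·(-255) + (-69)·304 + (-47)·(-185) = -13046; w2·w2 = 3·3 + (-69)·(-69) + (-47)·(-47) = 6979
λ ≈ -13046/6979 = -1.8693

λ ≈ -1.8693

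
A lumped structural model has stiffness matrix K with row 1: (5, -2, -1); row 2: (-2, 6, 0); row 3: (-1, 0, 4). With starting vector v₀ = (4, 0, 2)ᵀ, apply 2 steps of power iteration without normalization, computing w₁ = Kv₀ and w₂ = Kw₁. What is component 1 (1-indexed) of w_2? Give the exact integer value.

w1 = Kv₀ = (18, -8, 4)
w2 = Kw1 = (102, -84, -2)
The requested component of w2 is 102.

102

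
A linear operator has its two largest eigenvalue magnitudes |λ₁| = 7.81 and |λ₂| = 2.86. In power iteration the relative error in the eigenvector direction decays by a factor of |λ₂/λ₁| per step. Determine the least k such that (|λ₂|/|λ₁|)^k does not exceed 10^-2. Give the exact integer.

|λ₂/λ₁| = 2.86/7.81 = 0.36620
Need k ≥ ln(10^-2) / ln(0.36620) = -4.6052 / -1.0046 ≈ 4.584
Smallest integer k satisfying the bound: 5

5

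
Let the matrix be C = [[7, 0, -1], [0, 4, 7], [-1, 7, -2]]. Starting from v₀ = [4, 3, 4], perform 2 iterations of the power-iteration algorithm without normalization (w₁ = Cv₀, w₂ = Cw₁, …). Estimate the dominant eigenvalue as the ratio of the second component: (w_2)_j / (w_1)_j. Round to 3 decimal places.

w1 = Cv₀ = (24, 40, 9)
w2 = Cw1 = (159, 223, 238)
Ratio at component: 223 / 40 = 5.575

λ ≈ 5.575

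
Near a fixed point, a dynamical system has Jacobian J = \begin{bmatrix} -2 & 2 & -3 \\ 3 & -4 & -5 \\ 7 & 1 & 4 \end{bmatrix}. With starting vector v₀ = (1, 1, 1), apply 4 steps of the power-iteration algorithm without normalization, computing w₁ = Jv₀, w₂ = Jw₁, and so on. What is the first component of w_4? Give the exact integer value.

801

w1 = Jv₀ = ((-2)·1 + 2·1 + (-3)·1; 3·1 + (-4)·1 + (-5)·1; 7·1 + 1·1 + 4·1) = (-3, -6, 12)
w2 = Jw1 = ((-2)·(-3) + 2·(-6) + (-3)·12; 3·(-3) + (-4)·(-6) + (-5)·12; 7·(-3) + 1·(-6) + 4·12) = (-42, -45, 21)
w3 = Jw2 = (-69, -51, -255)
w4 = Jw3 = (801, 1272, -1554)
The requested component of w4 is 801.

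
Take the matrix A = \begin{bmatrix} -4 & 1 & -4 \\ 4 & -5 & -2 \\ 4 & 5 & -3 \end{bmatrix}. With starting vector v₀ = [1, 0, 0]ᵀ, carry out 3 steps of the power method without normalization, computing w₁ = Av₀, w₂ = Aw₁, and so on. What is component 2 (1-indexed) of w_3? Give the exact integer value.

252

w1 = Av₀ = ((-4)·1 + 1·0 + (-4)·0; 4·1 + (-5)·0 + (-2)·0; 4·1 + 5·0 + (-3)·0) = (-4, 4, 4)
w2 = Aw1 = ((-4)·(-4) + 1·4 + (-4)·4; 4·(-4) + (-5)·4 + (-2)·4; 4·(-4) + 5·4 + (-3)·4) = (4, -44, -8)
w3 = Aw2 = (-28, 252, -180)
The requested component of w3 is 252.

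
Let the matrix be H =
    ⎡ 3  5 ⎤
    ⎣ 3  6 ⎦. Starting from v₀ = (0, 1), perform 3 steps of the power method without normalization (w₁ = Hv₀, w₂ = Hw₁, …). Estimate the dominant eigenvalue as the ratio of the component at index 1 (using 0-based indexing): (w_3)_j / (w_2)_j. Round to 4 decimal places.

w1 = Hv₀ = (3·0 + 5·1; 3·0 + 6·1) = (5, 6)
w2 = Hw1 = (3·5 + 5·6; 3·5 + 6·6) = (45, 51)
w3 = Hw2 = (390, 441)
Ratio at component: 441 / 51 = 8.6471

8.6471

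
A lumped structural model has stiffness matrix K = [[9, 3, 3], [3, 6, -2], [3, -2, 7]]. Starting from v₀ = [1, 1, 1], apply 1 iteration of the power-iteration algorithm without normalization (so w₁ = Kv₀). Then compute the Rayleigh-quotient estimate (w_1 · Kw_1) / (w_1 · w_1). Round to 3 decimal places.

λ ≈ 11.518

w1 = Kv₀ = (15, 7, 8)
Kw1 = (180, 71, 87)
w1·Kw1 = 15·180 + 7·71 + 8·87 = 3893; w1·w1 = 15·15 + 7·7 + 8·8 = 338
λ ≈ 3893/338 = 11.518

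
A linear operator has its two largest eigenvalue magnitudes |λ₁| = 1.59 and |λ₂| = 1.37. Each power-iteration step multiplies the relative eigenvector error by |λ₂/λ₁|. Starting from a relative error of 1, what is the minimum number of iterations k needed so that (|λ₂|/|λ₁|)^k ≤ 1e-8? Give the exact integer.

|λ₂/λ₁| = 1.37/1.59 = 0.86164
Need k ≥ ln(1e-8) / ln(0.86164) = -18.4207 / -0.1489 ≈ 123.692
Smallest integer k satisfying the bound: 124

124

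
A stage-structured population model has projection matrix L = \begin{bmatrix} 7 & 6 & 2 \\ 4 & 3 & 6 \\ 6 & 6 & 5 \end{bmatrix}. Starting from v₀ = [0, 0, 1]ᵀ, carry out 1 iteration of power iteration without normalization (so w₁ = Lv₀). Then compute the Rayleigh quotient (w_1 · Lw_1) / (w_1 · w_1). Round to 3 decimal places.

w1 = Lv₀ = (7·0 + 6·0 + 2·1; 4·0 + 3·0 + 6·1; 6·0 + 6·0 + 5·1) = (2, 6, 5)
Lw1 = (60, 56, 73)
w1·Lw1 = 2·60 + 6·56 + 5·73 = 821; w1·w1 = 2·2 + 6·6 + 5·5 = 65
λ ≈ 821/65 = 12.631

λ ≈ 12.631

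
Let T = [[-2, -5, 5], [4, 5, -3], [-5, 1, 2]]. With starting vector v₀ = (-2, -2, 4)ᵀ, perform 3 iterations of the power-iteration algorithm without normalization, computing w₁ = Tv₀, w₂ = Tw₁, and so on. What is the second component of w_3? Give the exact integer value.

w1 = Tv₀ = ((-2)·(-2) + (-5)·(-2) + 5·4; 4·(-2) + 5·(-2) + (-3)·4; (-5)·(-2) + 1·(-2) + 2·4) = (34, -30, 16)
w2 = Tw1 = ((-2)·34 + (-5)·(-30) + 5·16; 4·34 + 5·(-30) + (-3)·16; (-5)·34 + 1·(-30) + 2·16) = (162, -62, -168)
w3 = Tw2 = (-854, 842, -1208)
The requested component of w3 is 842.

842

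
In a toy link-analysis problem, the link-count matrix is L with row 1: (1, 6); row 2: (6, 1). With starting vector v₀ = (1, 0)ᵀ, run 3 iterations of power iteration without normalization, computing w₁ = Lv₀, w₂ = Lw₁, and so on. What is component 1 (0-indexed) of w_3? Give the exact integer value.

w1 = Lv₀ = (1·1 + 6·0; 6·1 + 1·0) = (1, 6)
w2 = Lw1 = (1·1 + 6·6; 6·1 + 1·6) = (37, 12)
w3 = Lw2 = (109, 234)
The requested component of w3 is 234.

234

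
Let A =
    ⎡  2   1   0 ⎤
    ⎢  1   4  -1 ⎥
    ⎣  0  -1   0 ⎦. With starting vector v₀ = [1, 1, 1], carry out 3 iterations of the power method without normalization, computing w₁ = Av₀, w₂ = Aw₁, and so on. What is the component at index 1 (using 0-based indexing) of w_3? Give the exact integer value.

94

w1 = Av₀ = (3, 4, -1)
w2 = Aw1 = (10, 20, -4)
w3 = Aw2 = (40, 94, -20)
The requested component of w3 is 94.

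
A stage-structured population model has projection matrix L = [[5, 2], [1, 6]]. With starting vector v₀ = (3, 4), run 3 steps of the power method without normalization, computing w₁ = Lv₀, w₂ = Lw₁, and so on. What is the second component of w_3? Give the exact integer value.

1279

w1 = Lv₀ = (23, 27)
w2 = Lw1 = (169, 185)
w3 = Lw2 = (1215, 1279)
The requested component of w3 is 1279.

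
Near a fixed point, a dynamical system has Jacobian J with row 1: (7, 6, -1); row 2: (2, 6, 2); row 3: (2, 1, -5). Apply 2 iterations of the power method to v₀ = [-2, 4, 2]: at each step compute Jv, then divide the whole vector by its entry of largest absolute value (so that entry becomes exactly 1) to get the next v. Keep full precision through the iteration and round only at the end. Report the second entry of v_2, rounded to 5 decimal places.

Jv0 = (8.000000, 24.000000, -10.000000); divide by 24.000000 → v1 = (0.333333, 1.000000, -0.416667)
Jv1 = (8.750000, 5.833333, 3.750000); divide by 8.750000 → v2 = (1.000000, 0.666667, 0.428571)
Requested entry of v2: 140/210 = 0.66667

0.66667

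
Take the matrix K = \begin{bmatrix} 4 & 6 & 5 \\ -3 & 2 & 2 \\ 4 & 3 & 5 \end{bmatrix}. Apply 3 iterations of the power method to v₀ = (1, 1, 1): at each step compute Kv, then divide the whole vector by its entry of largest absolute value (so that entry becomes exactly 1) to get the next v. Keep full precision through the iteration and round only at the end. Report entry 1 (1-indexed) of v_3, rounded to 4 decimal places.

0.9463

Kv0 = (15.00000, 1.00000, 12.00000); divide by 15.00000 → v1 = (1.00000, 0.06667, 0.80000)
Kv1 = (8.40000, -1.26667, 8.20000); divide by 8.40000 → v2 = (1.00000, -0.15079, 0.97619)
Kv2 = (7.97619, -1.34921, 8.42857); divide by 8.42857 → v3 = (0.94633, -0.16008, 1.00000)
Requested entry of v3: 1005/1062 = 0.9463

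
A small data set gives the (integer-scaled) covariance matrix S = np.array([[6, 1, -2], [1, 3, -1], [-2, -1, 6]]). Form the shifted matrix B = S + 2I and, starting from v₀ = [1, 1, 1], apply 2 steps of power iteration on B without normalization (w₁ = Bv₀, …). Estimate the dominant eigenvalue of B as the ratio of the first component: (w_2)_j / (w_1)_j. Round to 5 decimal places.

B = S + 2I has rows (8, 1, -2); (1, 5, -1); (-2, -1, 8)
w1 = Bv₀ = (7, 5, 5)
w2 = Bw1 = (51, 27, 21)
Ratio: 51/7 = 7.28571

μ ≈ 7.28571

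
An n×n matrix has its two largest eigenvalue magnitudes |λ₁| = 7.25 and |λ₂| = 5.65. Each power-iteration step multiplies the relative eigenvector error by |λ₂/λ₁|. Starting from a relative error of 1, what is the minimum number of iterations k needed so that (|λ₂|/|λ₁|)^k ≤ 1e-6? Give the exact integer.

56

|λ₂/λ₁| = 5.65/7.25 = 0.77931
Need k ≥ ln(1e-6) / ln(0.77931) = -13.8155 / -0.2493 ≈ 55.407
Smallest integer k satisfying the bound: 56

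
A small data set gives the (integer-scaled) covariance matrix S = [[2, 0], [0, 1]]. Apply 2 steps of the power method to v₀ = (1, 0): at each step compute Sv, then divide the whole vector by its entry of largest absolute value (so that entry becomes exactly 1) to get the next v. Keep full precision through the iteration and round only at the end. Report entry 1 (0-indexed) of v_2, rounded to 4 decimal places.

0.0000

Sv0 = (2.00000, 0.00000); divide by 2.00000 → v1 = (1.00000, 0.00000)
Sv1 = (2.00000, 0.00000); divide by 2.00000 → v2 = (1.00000, 0.00000)
Requested entry of v2: 0/4 = 0.0000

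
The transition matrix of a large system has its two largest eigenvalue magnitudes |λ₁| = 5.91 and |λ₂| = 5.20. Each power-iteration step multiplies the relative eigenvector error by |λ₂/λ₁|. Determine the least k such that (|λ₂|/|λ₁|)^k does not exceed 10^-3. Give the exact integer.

54

|λ₂/λ₁| = 5.20/5.91 = 0.87986
Need k ≥ ln(10^-3) / ln(0.87986) = -6.9078 / -0.1280 ≈ 53.972
Smallest integer k satisfying the bound: 54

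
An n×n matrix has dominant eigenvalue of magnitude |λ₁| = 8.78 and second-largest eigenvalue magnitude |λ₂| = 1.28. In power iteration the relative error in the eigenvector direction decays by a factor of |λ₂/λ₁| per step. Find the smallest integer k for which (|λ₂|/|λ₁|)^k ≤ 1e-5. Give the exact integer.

6

|λ₂/λ₁| = 1.28/8.78 = 0.14579
Need k ≥ ln(1e-5) / ln(0.14579) = -11.5129 / -1.9256 ≈ 5.979
Smallest integer k satisfying the bound: 6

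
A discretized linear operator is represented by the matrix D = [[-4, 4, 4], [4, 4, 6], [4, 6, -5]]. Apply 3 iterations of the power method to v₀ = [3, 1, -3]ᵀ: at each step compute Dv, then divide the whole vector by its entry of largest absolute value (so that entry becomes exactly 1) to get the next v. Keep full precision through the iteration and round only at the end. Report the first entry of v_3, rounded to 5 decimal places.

-0.50851

Dv0 = (-20.000000, -2.000000, 33.000000); divide by 33.000000 → v1 = (-0.606061, -0.060606, 1.000000)
Dv1 = (6.181818, 3.333333, -7.787879); divide by -7.787879 → v2 = (-0.793774, -0.428016, 1.000000)
Dv2 = (5.463035, 1.112840, -10.743191); divide by -10.743191 → v3 = (-0.508511, -0.103586, 1.000000)
Requested entry of v3: -1404/2761 = -0.50851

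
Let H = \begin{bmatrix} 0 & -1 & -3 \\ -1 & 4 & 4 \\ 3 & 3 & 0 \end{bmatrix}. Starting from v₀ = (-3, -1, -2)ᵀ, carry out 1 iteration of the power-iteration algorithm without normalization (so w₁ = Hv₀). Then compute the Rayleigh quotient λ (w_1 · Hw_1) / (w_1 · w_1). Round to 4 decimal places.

w1 = Hv₀ = (0·(-3) + (-1)·(-1) + (-3)·(-2); (-1)·(-3) + 4·(-1) + 4·(-2); 3·(-3) + 3·(-1) + 0·(-2)) = (7, -9, -12)
Hw1 = (45, -91, -6)
w1·Hw1 = 7·45 + (-9)·(-91) + (-12)·(-6) = 1206; w1·w1 = 7·7 + (-9)·(-9) + (-12)·(-12) = 274
λ ≈ 1206/274 = 4.4015

4.4015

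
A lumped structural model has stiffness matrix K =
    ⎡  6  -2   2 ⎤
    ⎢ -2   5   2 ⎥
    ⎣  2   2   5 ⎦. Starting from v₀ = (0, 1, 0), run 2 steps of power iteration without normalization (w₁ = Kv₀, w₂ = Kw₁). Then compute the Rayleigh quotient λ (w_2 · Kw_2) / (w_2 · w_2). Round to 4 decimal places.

w1 = Kv₀ = (6·0 + (-2)·1 + 2·0; (-2)·0 + 5·1 + 2·0; 2·0 + 2·1 + 5·0) = (-2, 5, 2)
w2 = Kw1 = (6·(-2) + (-2)·5 + 2·2; (-2)·(-2) + 5·5 + 2·2; 2·(-2) + 2·5 + 5·2) = (-18, 33, 16)
Kw2 = (-142, 233, 110)
w2·Kw2 = (-18)·(-142) + 33·233 + 16·110 = 12005; w2·w2 = (-18)·(-18) + 33·33 + 16·16 = 1669
λ ≈ 12005/1669 = 7.1929

7.1929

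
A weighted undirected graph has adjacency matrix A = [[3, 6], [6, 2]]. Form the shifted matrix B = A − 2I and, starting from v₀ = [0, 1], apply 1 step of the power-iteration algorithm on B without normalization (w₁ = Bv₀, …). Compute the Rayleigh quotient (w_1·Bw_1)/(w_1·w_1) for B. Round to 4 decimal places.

μ ≈ 1.0000

B = A − 2I has rows (1, 6); (6, 0)
w1 = Bv₀ = (6, 0)
Bw1 = (6, 36)
w1·Bw1 = 36; w1·w1 = 36; μ ≈ 36/36 = 1.0000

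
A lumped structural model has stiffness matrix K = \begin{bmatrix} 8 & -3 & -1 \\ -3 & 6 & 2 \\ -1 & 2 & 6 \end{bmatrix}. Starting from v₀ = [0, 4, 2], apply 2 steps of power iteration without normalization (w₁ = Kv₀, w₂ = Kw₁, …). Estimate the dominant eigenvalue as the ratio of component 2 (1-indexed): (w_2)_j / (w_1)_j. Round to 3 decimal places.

8.929

w1 = Kv₀ = (8·0 + (-3)·4 + (-1)·2; (-3)·0 + 6·4 + 2·2; (-1)·0 + 2·4 + 6·2) = (-14, 28, 20)
w2 = Kw1 = (8·(-14) + (-3)·28 + (-1)·20; (-3)·(-14) + 6·28 + 2·20; (-1)·(-14) + 2·28 + 6·20) = (-216, 250, 190)
Ratio at component: 250 / 28 = 8.929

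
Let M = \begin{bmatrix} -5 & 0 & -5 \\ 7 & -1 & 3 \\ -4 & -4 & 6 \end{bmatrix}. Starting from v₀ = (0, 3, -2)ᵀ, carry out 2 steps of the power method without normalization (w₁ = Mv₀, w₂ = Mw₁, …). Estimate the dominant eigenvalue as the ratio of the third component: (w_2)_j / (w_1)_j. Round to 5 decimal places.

λ ≈ 6.16667

w1 = Mv₀ = (10, -9, -24)
w2 = Mw1 = (70, 7, -148)
Ratio at component: -148 / -24 = 6.16667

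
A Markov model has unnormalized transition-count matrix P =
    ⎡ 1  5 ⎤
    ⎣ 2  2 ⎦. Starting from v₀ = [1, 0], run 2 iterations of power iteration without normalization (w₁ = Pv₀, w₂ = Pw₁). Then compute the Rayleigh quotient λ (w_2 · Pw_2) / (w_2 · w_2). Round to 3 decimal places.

4.172

w1 = Pv₀ = (1, 2)
w2 = Pw1 = (11, 6)
Pw2 = (41, 34)
w2·Pw2 = 11·41 + 6·34 = 655; w2·w2 = 11·11 + 6·6 = 157
λ ≈ 655/157 = 4.172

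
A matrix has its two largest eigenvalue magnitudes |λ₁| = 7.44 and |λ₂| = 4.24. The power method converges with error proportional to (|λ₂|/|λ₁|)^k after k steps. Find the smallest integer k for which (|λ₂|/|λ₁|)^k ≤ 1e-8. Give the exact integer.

33

|λ₂/λ₁| = 4.24/7.44 = 0.56989
Need k ≥ ln(1e-8) / ln(0.56989) = -18.4207 / -0.5623 ≈ 32.759
Smallest integer k satisfying the bound: 33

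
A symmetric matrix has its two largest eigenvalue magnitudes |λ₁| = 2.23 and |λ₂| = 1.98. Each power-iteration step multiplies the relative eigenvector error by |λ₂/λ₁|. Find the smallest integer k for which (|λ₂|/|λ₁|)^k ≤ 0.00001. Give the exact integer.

|λ₂/λ₁| = 1.98/2.23 = 0.88789
Need k ≥ ln(0.00001) / ln(0.88789) = -11.5129 / -0.1189 ≈ 96.825
Smallest integer k satisfying the bound: 97

97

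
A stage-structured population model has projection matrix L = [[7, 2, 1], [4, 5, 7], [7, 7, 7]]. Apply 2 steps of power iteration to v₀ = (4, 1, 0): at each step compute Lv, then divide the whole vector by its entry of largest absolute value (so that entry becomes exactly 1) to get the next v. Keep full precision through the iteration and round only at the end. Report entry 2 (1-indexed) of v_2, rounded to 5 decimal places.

0.78073

Lv0 = (30.000000, 21.000000, 35.000000); divide by 35.000000 → v1 = (0.857143, 0.600000, 1.000000)
Lv1 = (8.200000, 13.428571, 17.200000); divide by 17.200000 → v2 = (0.476744, 0.780731, 1.000000)
Requested entry of v2: 470/602 = 0.78073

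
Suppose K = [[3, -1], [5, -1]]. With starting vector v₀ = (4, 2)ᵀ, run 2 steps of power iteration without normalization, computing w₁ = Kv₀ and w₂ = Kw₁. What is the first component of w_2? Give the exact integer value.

w1 = Kv₀ = (3·4 + (-1)·2; 5·4 + (-1)·2) = (10, 18)
w2 = Kw1 = (3·10 + (-1)·18; 5·10 + (-1)·18) = (12, 32)
The requested component of w2 is 12.

12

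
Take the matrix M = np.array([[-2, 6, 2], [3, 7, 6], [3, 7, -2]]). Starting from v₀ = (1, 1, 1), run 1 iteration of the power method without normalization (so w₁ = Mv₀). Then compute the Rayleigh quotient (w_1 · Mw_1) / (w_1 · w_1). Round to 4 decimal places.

w1 = Mv₀ = ((-2)·1 + 6·1 + 2·1; 3·1 + 7·1 + 6·1; 3·1 + 7·1 + (-2)·1) = (6, 16, 8)
Mw1 = (100, 178, 114)
w1·Mw1 = 6·100 + 16·178 + 8·114 = 4360; w1·w1 = 6·6 + 16·16 + 8·8 = 356
λ ≈ 4360/356 = 12.2472

λ ≈ 12.2472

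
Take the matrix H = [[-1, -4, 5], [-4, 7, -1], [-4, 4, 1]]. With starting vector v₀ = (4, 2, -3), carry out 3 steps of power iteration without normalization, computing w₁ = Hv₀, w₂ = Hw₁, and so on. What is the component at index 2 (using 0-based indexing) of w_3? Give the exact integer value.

w1 = Hv₀ = (-27, 1, -11)
w2 = Hw1 = (-32, 126, 101)
w3 = Hw2 = (33, 909, 733)
The requested component of w3 is 733.

733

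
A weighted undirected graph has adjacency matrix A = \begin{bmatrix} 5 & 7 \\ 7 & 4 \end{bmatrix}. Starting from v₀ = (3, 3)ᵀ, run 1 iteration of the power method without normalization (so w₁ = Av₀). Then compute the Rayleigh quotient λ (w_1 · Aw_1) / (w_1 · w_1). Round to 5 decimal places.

w1 = Av₀ = (36, 33)
Aw1 = (411, 384)
w1·Aw1 = 36·411 + 33·384 = 27468; w1·w1 = 36·36 + 33·33 = 2385
λ ≈ 27468/2385 = 11.51698

11.51698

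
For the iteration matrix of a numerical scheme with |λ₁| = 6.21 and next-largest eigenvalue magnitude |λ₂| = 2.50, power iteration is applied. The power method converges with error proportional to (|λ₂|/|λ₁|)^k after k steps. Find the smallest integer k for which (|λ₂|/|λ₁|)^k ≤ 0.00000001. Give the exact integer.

21

|λ₂/λ₁| = 2.50/6.21 = 0.40258
Need k ≥ ln(0.00000001) / ln(0.40258) = -18.4207 / -0.9099 ≈ 20.245
Smallest integer k satisfying the bound: 21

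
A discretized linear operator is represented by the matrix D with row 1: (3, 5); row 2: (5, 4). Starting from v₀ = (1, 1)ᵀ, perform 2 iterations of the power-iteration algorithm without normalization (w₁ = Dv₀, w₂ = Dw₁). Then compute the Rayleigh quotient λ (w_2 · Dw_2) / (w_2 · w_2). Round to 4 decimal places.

8.5249

w1 = Dv₀ = (8, 9)
w2 = Dw1 = (69, 76)
Dw2 = (587, 649)
w2·Dw2 = 69·587 + 76·649 = 89827; w2·w2 = 69·69 + 76·76 = 10537
λ ≈ 89827/10537 = 8.5249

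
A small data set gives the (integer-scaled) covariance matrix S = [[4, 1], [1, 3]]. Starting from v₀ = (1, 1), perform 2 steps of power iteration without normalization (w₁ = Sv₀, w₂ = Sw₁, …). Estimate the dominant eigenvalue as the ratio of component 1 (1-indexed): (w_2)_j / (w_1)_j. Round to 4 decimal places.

4.8000

w1 = Sv₀ = (4·1 + 1·1; 1·1 + 3·1) = (5, 4)
w2 = Sw1 = (4·5 + 1·4; 1·5 + 3·4) = (24, 17)
Ratio at component: 24 / 5 = 4.8000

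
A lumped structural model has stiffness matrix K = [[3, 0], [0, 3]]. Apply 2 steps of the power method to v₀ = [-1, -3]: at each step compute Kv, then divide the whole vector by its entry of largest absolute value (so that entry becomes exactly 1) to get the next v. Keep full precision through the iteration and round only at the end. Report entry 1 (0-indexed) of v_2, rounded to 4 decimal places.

1.0000

Kv0 = (-3.00000, -9.00000); divide by -9.00000 → v1 = (0.33333, 1.00000)
Kv1 = (1.00000, 3.00000); divide by 3.00000 → v2 = (0.33333, 1.00000)
Requested entry of v2: -27/-27 = 1.0000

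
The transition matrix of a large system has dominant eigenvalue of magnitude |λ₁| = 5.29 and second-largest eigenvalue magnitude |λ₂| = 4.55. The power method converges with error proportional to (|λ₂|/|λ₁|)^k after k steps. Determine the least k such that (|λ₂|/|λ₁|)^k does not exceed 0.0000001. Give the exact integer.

107

|λ₂/λ₁| = 4.55/5.29 = 0.86011
Need k ≥ ln(0.0000001) / ln(0.86011) = -16.1181 / -0.1507 ≈ 106.961
Smallest integer k satisfying the bound: 107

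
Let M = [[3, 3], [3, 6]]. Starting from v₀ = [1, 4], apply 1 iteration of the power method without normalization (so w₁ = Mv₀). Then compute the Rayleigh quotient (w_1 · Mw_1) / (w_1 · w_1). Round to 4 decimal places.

λ ≈ 7.8396

w1 = Mv₀ = (15, 27)
Mw1 = (126, 207)
w1·Mw1 = 15·126 + 27·207 = 7479; w1·w1 = 15·15 + 27·27 = 954
λ ≈ 7479/954 = 7.8396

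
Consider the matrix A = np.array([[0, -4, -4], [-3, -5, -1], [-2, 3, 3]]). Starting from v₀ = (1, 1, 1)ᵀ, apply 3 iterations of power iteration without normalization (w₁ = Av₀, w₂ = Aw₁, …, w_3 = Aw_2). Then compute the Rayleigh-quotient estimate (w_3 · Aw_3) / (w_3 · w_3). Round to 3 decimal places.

w1 = Av₀ = (0·1 + (-4)·1 + (-4)·1; (-3)·1 + (-5)·1 + (-1)·1; (-2)·1 + 3·1 + 3·1) = (-8, -9, 4)
w2 = Aw1 = (0·(-8) + (-4)·(-9) + (-4)·4; (-3)·(-8) + (-5)·(-9) + (-1)·4; (-2)·(-8) + 3·(-9) + 3·4) = (20, 65, 1)
w3 = Aw2 = (-264, -386, 158)
Aw3 = (912, 2564, -156)
w3·Aw3 = (-264)·912 + (-386)·2564 + 158·(-156) = -1255120; w3·w3 = (-264)·(-264) + (-386)·(-386) + 158·158 = 243656
λ ≈ -1255120/243656 = -5.151

λ ≈ -5.151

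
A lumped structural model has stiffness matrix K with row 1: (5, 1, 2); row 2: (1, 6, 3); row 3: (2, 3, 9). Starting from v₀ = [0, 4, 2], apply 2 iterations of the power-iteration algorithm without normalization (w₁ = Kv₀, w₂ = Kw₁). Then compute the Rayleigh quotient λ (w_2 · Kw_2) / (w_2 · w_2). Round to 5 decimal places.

w1 = Kv₀ = (8, 30, 30)
w2 = Kw1 = (130, 278, 376)
Kw2 = (1680, 2926, 4478)
w2·Kw2 = 130·1680 + 278·2926 + 376·4478 = 2715556; w2·w2 = 130·130 + 278·278 + 376·376 = 235560
λ ≈ 2715556/235560 = 11.52809

11.52809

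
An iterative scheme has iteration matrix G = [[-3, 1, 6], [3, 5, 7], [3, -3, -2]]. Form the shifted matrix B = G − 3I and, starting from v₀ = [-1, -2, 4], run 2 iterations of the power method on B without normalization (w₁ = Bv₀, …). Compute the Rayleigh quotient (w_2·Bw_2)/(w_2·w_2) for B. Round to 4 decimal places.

μ ≈ -9.1373

B = G − 3I has rows (-6, 1, 6); (3, 2, 7); (3, -3, -5)
w1 = Bv₀ = ((-6)·(-1) + 1·(-2) + 6·4; 3·(-1) + 2·(-2) + 7·4; 3·(-1) + (-3)·(-2) + (-5)·4) = (28, 21, -17)
w2 = Bw1 = ((-6)·28 + 1·21 + 6·(-17); 3·28 + 2·21 + 7·(-17); 3·28 + (-3)·21 + (-5)·(-17)) = (-249, 7, 106)
Bw2 = (2137, 9, -1298)
w2·Bw2 = -669638; w2·w2 = 73286; μ ≈ -669638/73286 = -9.1373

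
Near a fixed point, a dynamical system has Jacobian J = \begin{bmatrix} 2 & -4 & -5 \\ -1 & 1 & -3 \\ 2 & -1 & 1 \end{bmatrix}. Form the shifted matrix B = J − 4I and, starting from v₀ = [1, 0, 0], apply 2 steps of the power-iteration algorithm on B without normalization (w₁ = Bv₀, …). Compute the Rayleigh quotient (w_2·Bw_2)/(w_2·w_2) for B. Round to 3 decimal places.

B = J − 4I has rows (-2, -4, -5); (-1, -3, -3); (2, -1, -3)
w1 = Bv₀ = (-2, -1, 2)
w2 = Bw1 = (-2, -1, -9)
Bw2 = (53, 32, 24)
w2·Bw2 = -354; w2·w2 = 86; μ ≈ -354/86 = -4.116

-4.116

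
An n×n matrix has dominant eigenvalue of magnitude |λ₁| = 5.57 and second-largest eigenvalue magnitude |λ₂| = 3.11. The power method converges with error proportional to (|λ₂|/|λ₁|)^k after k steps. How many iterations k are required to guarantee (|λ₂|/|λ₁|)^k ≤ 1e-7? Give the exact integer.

28

|λ₂/λ₁| = 3.11/5.57 = 0.55835
Need k ≥ ln(1e-7) / ln(0.55835) = -16.1181 / -0.5828 ≈ 27.658
Smallest integer k satisfying the bound: 28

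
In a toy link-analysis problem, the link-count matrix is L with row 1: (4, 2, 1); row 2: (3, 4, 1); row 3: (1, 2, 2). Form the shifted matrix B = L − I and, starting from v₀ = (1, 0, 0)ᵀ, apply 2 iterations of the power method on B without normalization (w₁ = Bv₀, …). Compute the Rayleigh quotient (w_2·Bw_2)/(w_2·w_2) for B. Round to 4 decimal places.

6.0823

B = L − I has rows (3, 2, 1); (3, 3, 1); (1, 2, 1)
w1 = Bv₀ = (3, 3, 1)
w2 = Bw1 = (16, 19, 10)
Bw2 = (96, 115, 64)
w2·Bw2 = 4361; w2·w2 = 717; μ ≈ 4361/717 = 6.0823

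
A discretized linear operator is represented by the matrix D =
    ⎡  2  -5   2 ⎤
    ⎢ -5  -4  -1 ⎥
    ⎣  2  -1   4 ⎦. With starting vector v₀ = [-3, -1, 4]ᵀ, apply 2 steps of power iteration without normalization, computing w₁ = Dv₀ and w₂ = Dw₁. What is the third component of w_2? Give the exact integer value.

w1 = Dv₀ = (2·(-3) + (-5)·(-1) + 2·4; (-5)·(-3) + (-4)·(-1) + (-1)·4; 2·(-3) + (-1)·(-1) + 4·4) = (7, 15, 11)
w2 = Dw1 = (2·7 + (-5)·15 + 2·11; (-5)·7 + (-4)·15 + (-1)·11; 2·7 + (-1)·15 + 4·11) = (-39, -106, 43)
The requested component of w2 is 43.

43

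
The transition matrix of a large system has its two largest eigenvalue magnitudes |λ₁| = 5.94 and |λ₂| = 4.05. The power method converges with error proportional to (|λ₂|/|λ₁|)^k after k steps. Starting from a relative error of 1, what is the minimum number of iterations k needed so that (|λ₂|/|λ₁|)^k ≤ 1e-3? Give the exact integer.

|λ₂/λ₁| = 4.05/5.94 = 0.68182
Need k ≥ ln(1e-3) / ln(0.68182) = -6.9078 / -0.3830 ≈ 18.036
Smallest integer k satisfying the bound: 19

19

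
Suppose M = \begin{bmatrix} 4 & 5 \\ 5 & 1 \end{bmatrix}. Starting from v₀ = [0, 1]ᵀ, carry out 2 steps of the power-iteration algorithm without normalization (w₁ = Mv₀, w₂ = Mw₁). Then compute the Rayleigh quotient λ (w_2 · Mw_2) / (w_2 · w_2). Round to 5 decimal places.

w1 = Mv₀ = (5, 1)
w2 = Mw1 = (25, 26)
Mw2 = (230, 151)
w2·Mw2 = 25·230 + 26·151 = 9676; w2·w2 = 25·25 + 26·26 = 1301
λ ≈ 9676/1301 = 7.43736

7.43736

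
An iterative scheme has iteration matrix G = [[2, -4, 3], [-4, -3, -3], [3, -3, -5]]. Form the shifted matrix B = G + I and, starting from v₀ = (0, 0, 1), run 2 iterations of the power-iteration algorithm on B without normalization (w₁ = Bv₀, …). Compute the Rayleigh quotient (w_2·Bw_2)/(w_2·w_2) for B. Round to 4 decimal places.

B = G + I has rows (3, -4, 3); (-4, -2, -3); (3, -3, -4)
w1 = Bv₀ = (3, -3, -4)
w2 = Bw1 = (9, 6, 34)
Bw2 = (105, -150, -127)
w2·Bw2 = -4273; w2·w2 = 1273; μ ≈ -4273/1273 = -3.3566

-3.3566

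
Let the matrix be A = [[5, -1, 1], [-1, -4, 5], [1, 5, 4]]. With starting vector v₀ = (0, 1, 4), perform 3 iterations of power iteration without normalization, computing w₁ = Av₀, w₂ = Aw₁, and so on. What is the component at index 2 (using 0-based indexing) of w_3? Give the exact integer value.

w1 = Av₀ = (5·0 + (-1)·1 + 1·4; (-1)·0 + (-4)·1 + 5·4; 1·0 + 5·1 + 4·4) = (3, 16, 21)
w2 = Aw1 = (5·3 + (-1)·16 + 1·21; (-1)·3 + (-4)·16 + 5·21; 1·3 + 5·16 + 4·21) = (20, 38, 167)
w3 = Aw2 = (229, 663, 878)
The requested component of w3 is 878.

878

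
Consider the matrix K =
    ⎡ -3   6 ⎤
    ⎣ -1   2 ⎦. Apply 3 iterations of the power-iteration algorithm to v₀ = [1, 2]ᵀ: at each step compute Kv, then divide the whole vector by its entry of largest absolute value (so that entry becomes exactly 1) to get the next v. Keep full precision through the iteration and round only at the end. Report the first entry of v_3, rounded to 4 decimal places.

1.0000

Kv0 = (9.00000, 3.00000); divide by 9.00000 → v1 = (1.00000, 0.33333)
Kv1 = (-1.00000, -0.33333); divide by -1.00000 → v2 = (1.00000, 0.33333)
Kv2 = (-1.00000, -0.33333); divide by -1.00000 → v3 = (1.00000, 0.33333)
Requested entry of v3: 9/9 = 1.0000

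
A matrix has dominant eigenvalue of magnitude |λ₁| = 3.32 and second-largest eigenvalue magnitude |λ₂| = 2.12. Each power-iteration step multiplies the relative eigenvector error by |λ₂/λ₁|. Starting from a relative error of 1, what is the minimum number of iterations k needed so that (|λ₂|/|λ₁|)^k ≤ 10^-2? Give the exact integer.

|λ₂/λ₁| = 2.12/3.32 = 0.63855
Need k ≥ ln(10^-2) / ln(0.63855) = -4.6052 / -0.4485 ≈ 10.267
Smallest integer k satisfying the bound: 11

11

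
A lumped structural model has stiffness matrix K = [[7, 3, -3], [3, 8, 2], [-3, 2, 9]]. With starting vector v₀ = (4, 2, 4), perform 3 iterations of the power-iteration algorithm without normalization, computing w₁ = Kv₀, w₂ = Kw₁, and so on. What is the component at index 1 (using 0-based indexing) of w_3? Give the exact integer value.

w1 = Kv₀ = (7·4 + 3·2 + (-3)·4; 3·4 + 8·2 + 2·4; (-3)·4 + 2·2 + 9·4) = (22, 36, 28)
w2 = Kw1 = (7·22 + 3·36 + (-3)·28; 3·22 + 8·36 + 2·28; (-3)·22 + 2·36 + 9·28) = (178, 410, 258)
w3 = Kw2 = (1702, 4330, 2608)
The requested component of w3 is 4330.

4330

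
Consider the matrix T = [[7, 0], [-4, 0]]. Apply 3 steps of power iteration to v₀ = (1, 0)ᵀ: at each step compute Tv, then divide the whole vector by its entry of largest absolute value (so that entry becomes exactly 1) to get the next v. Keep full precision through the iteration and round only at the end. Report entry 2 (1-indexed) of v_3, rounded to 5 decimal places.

Tv0 = (7.000000, -4.000000); divide by 7.000000 → v1 = (1.000000, -0.571429)
Tv1 = (7.000000, -4.000000); divide by 7.000000 → v2 = (1.000000, -0.571429)
Tv2 = (7.000000, -4.000000); divide by 7.000000 → v3 = (1.000000, -0.571429)
Requested entry of v3: -196/343 = -0.57143

-0.57143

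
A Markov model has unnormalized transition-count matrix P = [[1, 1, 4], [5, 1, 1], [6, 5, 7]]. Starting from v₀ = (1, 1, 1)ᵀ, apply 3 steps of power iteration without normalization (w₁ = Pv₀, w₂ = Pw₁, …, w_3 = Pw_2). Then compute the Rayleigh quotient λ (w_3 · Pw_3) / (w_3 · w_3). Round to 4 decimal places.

11.1191

w1 = Pv₀ = (1·1 + 1·1 + 4·1; 5·1 + 1·1 + 1·1; 6·1 + 5·1 + 7·1) = (6, 7, 18)
w2 = Pw1 = (1·6 + 1·7 + 4·18; 5·6 + 1·7 + 1·18; 6·6 + 5·7 + 7·18) = (85, 55, 197)
w3 = Pw2 = (928, 677, 2164)
Pw3 = (10261, 7481, 24101)
w3·Pw3 = 928·10261 + 677·7481 + 2164·24101 = 66741409; w3·w3 = 928·928 + 677·677 + 2164·2164 = 6002409
λ ≈ 66741409/6002409 = 11.1191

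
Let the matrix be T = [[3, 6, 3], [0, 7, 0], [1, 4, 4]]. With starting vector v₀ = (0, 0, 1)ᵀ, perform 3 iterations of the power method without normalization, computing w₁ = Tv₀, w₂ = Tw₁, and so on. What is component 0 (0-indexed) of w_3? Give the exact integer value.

120

w1 = Tv₀ = (3, 0, 4)
w2 = Tw1 = (21, 0, 19)
w3 = Tw2 = (120, 0, 97)
The requested component of w3 is 120.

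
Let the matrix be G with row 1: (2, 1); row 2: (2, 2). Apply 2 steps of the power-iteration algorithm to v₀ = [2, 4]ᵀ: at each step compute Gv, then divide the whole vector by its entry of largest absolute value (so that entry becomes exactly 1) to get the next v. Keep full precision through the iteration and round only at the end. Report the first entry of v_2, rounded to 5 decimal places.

Gv0 = (8.000000, 12.000000); divide by 12.000000 → v1 = (0.666667, 1.000000)
Gv1 = (2.333333, 3.333333); divide by 3.333333 → v2 = (0.700000, 1.000000)
Requested entry of v2: 28/40 = 0.70000

0.70000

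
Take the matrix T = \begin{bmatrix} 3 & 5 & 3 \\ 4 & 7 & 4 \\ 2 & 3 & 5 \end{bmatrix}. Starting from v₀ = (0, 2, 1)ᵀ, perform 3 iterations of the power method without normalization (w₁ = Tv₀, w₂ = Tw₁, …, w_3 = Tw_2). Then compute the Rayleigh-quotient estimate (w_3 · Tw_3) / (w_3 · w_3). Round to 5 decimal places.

w1 = Tv₀ = (13, 18, 11)
w2 = Tw1 = (162, 222, 135)
w3 = Tw2 = (2001, 2742, 1665)
Tw3 = (24708, 33858, 20553)
w3·Tw3 = 2001·24708 + 2742·33858 + 1665·20553 = 176500089; w3·w3 = 2001·2001 + 2742·2742 + 1665·1665 = 14294790
λ ≈ 176500089/14294790 = 12.34716

12.34716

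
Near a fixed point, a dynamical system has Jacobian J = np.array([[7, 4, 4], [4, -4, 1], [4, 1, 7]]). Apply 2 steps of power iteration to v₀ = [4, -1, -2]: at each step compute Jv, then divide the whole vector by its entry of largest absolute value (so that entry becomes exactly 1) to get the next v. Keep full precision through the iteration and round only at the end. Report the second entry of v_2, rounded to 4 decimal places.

-0.0372

Jv0 = (16.00000, 18.00000, 1.00000); divide by 18.00000 → v1 = (0.88889, 1.00000, 0.05556)
Jv1 = (10.44444, -0.38889, 4.94444); divide by 10.44444 → v2 = (1.00000, -0.03723, 0.47340)
Requested entry of v2: -7/188 = -0.0372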